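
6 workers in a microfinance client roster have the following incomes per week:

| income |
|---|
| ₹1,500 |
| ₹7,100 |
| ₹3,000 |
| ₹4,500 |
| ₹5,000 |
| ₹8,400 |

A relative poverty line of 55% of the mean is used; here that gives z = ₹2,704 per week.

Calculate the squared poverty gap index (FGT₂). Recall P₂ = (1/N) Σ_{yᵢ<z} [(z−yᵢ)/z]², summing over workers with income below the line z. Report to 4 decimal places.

Poor units: ₹1,500 (q = 1 of N = 6).
Shortfall ratios: (2704−1500)/2704 = 0.4453.
Squared: 0.1983.
Sum = 0.198262; P₂ = 0.198262 / 6 = 0.0330.

0.0330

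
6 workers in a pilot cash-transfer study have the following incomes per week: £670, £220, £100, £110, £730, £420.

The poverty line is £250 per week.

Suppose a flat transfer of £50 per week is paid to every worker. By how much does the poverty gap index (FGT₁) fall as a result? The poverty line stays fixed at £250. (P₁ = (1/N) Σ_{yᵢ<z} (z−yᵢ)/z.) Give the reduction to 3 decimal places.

Before: below the line — £100, £110, £220; poverty gap index (FGT₁) = 0.21333.
After the £50 transfer: below the line — £150, £160; poverty gap index (FGT₁) = 0.12667.
Reduction = 0.21333 − 0.12667 = 0.087.

0.087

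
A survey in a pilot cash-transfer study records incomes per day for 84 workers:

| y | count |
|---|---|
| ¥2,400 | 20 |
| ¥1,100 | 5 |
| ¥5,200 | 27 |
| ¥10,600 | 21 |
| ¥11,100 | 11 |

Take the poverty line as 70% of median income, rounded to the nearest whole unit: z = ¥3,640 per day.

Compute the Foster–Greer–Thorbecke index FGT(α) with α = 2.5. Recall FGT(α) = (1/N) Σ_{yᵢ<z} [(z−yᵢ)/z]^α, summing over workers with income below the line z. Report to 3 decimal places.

Below z: 5×¥1,100, 20×¥2,400 (q = 25 of N = 84).
Gap ratios (z−y)/z: (3640−1100)/3640 = 0.6978 (×5); (3640−2400)/3640 = 0.3407 (×20).
Raised to α = 2.5: 0.40675 (×5); 0.06773 (×20).
Sum = 3.388427; FGT(2.5) = 3.388427 / 84 = 0.040.

0.040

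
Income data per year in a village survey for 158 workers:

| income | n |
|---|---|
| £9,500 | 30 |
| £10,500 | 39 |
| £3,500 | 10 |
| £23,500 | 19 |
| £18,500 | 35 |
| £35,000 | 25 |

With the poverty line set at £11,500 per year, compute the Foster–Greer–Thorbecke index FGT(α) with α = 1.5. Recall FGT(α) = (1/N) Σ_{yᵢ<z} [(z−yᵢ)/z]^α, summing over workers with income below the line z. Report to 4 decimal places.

0.0568

Below z: 10×£3,500, 30×£9,500, 39×£10,500 (q = 79 of N = 158).
Shortfall ratios: (11500−3500)/11500 = 0.6957 (×10); (11500−9500)/11500 = 0.1739 (×30); (11500−10500)/11500 = 0.0870 (×39).
Raised to α = 1.5: 0.58021 (×10); 0.07253 (×30); 0.02564 (×39).
Sum = 8.977984; FGT(1.5) = 8.977984 / 158 = 0.0568.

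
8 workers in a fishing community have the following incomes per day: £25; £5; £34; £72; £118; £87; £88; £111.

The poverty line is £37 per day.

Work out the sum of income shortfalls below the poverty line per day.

Below z: £5, £25, £34 (q = 3 of N = 8).
Individual gaps: 37−5 = 32; 37−25 = 12; 37−34 = 3.
Aggregate gap = £47.

£47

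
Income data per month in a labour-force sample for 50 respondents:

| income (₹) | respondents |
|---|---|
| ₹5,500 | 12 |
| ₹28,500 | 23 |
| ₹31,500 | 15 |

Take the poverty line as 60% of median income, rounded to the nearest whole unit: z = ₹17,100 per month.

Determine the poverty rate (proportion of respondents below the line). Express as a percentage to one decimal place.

12 of the 50 respondents have income below ₹17,100.
H = 12/50 = 24.0%.

24.0%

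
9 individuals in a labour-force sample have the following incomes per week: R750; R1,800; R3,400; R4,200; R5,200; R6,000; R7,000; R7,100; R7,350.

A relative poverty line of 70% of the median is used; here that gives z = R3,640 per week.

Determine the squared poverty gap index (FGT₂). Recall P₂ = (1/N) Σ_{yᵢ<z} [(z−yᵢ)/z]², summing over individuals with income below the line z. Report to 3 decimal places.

0.099

Incomes under z: R750, R1,800, R3,400 (q = 3 of N = 9).
Gap ratios (z−y)/z: (3640−750)/3640 = 0.7940; (3640−1800)/3640 = 0.5055; (3640−3400)/3640 = 0.0659.
Squared: 0.6304; 0.2555; 0.0043.
Sum = 0.890238; P₂ = 0.890238 / 9 = 0.099.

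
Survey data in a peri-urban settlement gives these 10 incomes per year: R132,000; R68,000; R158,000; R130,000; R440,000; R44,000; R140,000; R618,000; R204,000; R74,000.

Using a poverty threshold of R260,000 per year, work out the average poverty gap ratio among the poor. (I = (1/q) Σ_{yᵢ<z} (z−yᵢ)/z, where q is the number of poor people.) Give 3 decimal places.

Incomes under z: R44,000, R68,000, R74,000, R130,000, R132,000, R140,000, R158,000, R204,000 (q = 8 of N = 10).
Relative gaps: 0.8308, 0.7385, 0.7154, 0.5000, 0.4923, 0.4615, 0.3923, 0.2154; sum = 4.346154.
The income-gap ratio divides by q (the poor only): 4.346154 / 8 = 0.543.

0.543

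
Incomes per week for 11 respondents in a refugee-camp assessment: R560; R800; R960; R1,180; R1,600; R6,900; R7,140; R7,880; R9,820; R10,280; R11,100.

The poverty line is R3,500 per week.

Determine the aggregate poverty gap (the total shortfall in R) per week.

Incomes under z: R560, R800, R960, R1,180, R1,600 (q = 5 of N = 11).
Individual gaps: 3500−560 = 2940; 3500−800 = 2700; 3500−960 = 2540; 3500−1180 = 2320; 3500−1600 = 1900.
Aggregate gap = R12,400.

R12,400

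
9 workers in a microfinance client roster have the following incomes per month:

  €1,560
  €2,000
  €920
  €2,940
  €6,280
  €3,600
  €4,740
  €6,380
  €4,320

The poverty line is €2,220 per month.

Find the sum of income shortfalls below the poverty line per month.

€2,180

Below z: €920, €1,560, €2,000 (q = 3 of N = 9).
Individual gaps: 2220−920 = 1300; 2220−1560 = 660; 2220−2000 = 220.
Aggregate gap = €2,180.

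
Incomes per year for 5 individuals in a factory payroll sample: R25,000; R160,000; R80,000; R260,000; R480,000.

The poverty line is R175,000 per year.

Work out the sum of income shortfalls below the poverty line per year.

Poor units: R25,000, R80,000, R160,000 (q = 3 of N = 5).
Individual gaps: 175000−25000 = 150000; 175000−80000 = 95000; 175000−160000 = 15000.
Aggregate gap = R260,000.

R260,000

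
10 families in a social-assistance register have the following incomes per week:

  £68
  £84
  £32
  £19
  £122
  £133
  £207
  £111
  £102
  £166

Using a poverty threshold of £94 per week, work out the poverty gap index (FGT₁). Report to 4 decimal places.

0.1840

Incomes under z: £19, £32, £68, £84 (q = 4 of N = 10).
Shortfall ratios: (94−19)/94 = 0.7979; (94−32)/94 = 0.6596; (94−68)/94 = 0.2766; (94−84)/94 = 0.1064.
Σ = 1.840426. Dividing by the full population N = 10 gives P₁ = 0.1840.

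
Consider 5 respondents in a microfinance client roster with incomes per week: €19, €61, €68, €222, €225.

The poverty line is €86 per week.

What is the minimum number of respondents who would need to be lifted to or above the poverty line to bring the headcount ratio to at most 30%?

2

3 of the 5 respondents are poor, so H = 3/5 = 0.600.
A headcount ratio of at most 30% allows at most ⌊0.30 × 5⌋ = 1 poor respondents.
So at least 3 − 1 = 2 must be lifted.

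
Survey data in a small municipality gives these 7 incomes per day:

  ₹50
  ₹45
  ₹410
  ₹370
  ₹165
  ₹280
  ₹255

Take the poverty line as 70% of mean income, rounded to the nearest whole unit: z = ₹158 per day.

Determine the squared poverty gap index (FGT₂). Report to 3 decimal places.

0.140

Incomes under z: ₹45, ₹50 (q = 2 of N = 7).
Shortfall ratios: (158−45)/158 = 0.7152; (158−50)/158 = 0.6835.
Squared: 0.5115; 0.4672.
Sum = 0.978729; P₂ = 0.978729 / 7 = 0.140.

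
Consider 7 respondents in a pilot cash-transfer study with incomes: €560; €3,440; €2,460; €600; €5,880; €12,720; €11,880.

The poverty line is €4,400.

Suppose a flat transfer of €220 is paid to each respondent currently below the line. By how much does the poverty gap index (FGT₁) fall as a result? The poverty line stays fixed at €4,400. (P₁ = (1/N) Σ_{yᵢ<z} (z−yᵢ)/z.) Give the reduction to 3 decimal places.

0.029

Before: below the line — €560, €600, €2,460, €3,440; poverty gap index (FGT₁) = 0.34221.
After the €220 transfer: below the line — €780, €820, €2,680, €3,660; poverty gap index (FGT₁) = 0.31364.
Reduction = 0.34221 − 0.31364 = 0.029.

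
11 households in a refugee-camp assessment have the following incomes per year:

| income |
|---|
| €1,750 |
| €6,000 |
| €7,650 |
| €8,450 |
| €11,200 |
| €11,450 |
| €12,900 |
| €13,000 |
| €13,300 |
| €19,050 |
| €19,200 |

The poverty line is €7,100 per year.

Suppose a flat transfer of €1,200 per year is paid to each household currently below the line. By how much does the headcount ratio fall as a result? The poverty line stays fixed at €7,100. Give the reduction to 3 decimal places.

0.091

Before: below the line — €1,750, €6,000; headcount ratio = 0.18182.
After the €1,200 transfer: below the line — €2,950; headcount ratio = 0.09091.
Reduction = 0.18182 − 0.09091 = 0.091.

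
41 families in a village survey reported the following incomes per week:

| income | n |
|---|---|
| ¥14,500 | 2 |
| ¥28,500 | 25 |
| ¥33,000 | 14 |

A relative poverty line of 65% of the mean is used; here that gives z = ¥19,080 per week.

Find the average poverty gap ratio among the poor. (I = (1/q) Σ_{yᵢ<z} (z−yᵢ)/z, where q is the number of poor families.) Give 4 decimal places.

0.2400

Below the line: 2×¥14,500 (q = 2 of N = 41).
Relative gaps: 0.2400 (×2); sum = 0.480084.
The income-gap ratio divides by q (the poor only): 0.480084 / 2 = 0.2400.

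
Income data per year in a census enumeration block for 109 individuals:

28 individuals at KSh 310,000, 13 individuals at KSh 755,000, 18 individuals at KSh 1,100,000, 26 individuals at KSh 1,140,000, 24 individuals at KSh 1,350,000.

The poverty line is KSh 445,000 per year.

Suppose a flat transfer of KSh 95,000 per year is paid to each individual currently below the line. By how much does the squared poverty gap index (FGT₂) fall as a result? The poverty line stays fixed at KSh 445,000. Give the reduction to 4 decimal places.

Before: below the line — 28×KSh 310,000; squared poverty gap index (FGT₂) = 0.023642.
After the KSh 95,000 transfer: below the line — 28×KSh 405,000; squared poverty gap index (FGT₂) = 0.002076.
Reduction = 0.023642 − 0.002076 = 0.0216.

0.0216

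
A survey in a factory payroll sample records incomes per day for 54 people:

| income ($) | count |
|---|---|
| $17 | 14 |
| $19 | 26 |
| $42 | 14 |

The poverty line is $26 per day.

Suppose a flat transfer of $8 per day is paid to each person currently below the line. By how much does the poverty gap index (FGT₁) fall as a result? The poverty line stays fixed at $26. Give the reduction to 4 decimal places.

Before: below the line — 14×$17, 26×$19; poverty gap index (FGT₁) = 0.219373.
After the $8 transfer: below the line — 14×$25; poverty gap index (FGT₁) = 0.009972.
Reduction = 0.219373 − 0.009972 = 0.2094.

0.2094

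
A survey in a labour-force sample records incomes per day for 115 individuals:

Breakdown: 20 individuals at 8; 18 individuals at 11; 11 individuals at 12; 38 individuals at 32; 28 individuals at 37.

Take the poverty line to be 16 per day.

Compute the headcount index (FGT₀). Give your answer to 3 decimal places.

0.426

49 of the 115 individuals have income below 16.
H = 49/115 = 0.426.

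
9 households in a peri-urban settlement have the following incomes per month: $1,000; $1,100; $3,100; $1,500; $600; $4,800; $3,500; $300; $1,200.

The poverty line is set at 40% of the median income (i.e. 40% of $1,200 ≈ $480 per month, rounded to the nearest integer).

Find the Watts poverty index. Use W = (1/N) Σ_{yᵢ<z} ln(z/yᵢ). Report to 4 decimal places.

0.0522

Incomes under z: $300 (q = 1 of N = 9).
Log shortfalls: ln(480/300) = 0.4700.
W = 0.470004 / 9 = 0.0522.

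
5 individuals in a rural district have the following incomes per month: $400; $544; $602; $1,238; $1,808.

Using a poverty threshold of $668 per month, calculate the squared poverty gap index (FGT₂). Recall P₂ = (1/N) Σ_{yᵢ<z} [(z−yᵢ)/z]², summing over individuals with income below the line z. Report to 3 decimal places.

0.041

Poor units: $400, $544, $602 (q = 3 of N = 5).
Relative gaps: (668−400)/668 = 0.4012; (668−544)/668 = 0.1856; (668−602)/668 = 0.0988.
Squared: 0.1610; 0.0345; 0.0098.
Sum = 0.205179; P₂ = 0.205179 / 5 = 0.041.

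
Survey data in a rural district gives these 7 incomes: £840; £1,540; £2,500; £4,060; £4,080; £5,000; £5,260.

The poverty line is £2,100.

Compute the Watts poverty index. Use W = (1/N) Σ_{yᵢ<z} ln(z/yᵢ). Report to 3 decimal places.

0.175

Poor units: £840, £1,540 (q = 2 of N = 7).
Log shortfalls: ln(2100/840) = 0.9163; ln(2100/1540) = 0.3102.
W = 1.226446 / 7 = 0.175.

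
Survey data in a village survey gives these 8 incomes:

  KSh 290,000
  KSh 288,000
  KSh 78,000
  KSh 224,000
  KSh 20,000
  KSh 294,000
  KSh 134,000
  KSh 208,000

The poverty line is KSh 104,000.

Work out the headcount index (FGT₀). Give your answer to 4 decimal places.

2 of the 8 households have income below KSh 104,000.
H = 2/8 = 0.2500.

0.2500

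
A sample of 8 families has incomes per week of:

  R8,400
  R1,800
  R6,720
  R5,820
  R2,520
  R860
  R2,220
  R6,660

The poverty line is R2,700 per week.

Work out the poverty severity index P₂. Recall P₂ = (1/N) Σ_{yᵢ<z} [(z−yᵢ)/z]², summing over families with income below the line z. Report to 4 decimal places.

Poor units: R860, R1,800, R2,220, R2,520 (q = 4 of N = 8).
Shortfall ratios: (2700−860)/2700 = 0.6815; (2700−1800)/2700 = 0.3333; (2700−2220)/2700 = 0.1778; (2700−2520)/2700 = 0.0667.
Squared: 0.4644; 0.1111; 0.0316; 0.0044.
Sum = 0.611578; P₂ = 0.611578 / 8 = 0.0764.

0.0764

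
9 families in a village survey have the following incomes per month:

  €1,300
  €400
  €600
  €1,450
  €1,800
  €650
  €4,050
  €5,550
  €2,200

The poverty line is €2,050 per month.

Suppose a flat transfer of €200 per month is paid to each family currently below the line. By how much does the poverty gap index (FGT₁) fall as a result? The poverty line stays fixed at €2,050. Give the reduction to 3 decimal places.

0.065

Before: below the line — €400, €600, €650, €1,300, €1,450, €1,800; poverty gap index (FGT₁) = 0.33062.
After the €200 transfer: below the line — €600, €800, €850, €1,500, €1,650, €2,000; poverty gap index (FGT₁) = 0.26558.
Reduction = 0.33062 − 0.26558 = 0.065.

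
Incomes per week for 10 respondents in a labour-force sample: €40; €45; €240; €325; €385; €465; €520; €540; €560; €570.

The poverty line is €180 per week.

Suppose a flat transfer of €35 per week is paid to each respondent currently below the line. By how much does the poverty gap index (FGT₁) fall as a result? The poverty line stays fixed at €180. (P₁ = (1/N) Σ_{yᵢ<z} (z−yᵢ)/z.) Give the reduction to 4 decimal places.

0.0389

Before: below the line — €40, €45; poverty gap index (FGT₁) = 0.152778.
After the €35 transfer: below the line — €75, €80; poverty gap index (FGT₁) = 0.113889.
Reduction = 0.152778 − 0.113889 = 0.0389.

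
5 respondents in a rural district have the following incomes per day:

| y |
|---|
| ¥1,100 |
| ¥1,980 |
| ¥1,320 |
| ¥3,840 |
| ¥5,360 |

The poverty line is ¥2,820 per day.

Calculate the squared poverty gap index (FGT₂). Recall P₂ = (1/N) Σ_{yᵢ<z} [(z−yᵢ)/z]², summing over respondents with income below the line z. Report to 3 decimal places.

Below the line: ¥1,100, ¥1,320, ¥1,980 (q = 3 of N = 5).
Gap ratios (z−y)/z: (2820−1100)/2820 = 0.6099; (2820−1320)/2820 = 0.5319; (2820−1980)/2820 = 0.2979.
Squared: 0.3720; 0.2829; 0.0887.
Sum = 0.743675; P₂ = 0.743675 / 5 = 0.149.

0.149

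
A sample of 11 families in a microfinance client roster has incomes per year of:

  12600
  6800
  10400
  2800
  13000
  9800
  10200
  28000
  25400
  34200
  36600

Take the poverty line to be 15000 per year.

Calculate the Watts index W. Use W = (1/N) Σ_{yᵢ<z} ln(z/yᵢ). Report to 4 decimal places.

Poor units: 2800, 6800, 9800, 10200, 10400, 12600, 13000 (q = 7 of N = 11).
Log shortfalls: ln(15000/2800) = 1.6784; ln(15000/6800) = 0.7911; ln(15000/9800) = 0.4257; ln(15000/10200) = 0.3857; ln(15000/10400) = 0.3662; ln(15000/12600) = 0.1744; ln(15000/13000) = 0.1431.
W = 3.964587 / 11 = 0.3604.

0.3604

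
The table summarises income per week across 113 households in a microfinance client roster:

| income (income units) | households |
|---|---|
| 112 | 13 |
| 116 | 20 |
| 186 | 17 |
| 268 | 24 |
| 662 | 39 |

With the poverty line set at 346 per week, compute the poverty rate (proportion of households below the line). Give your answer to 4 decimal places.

0.6549

74 of the 113 households have income below 346.
H = 74/113 = 0.6549.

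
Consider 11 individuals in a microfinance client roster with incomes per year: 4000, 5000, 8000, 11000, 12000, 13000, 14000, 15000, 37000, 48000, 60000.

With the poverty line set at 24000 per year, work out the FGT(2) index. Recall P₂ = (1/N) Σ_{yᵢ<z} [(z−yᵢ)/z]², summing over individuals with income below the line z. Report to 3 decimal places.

Below the line: 4000, 5000, 8000, 11000, 12000, 13000, 14000, 15000 (q = 8 of N = 11).
Shortfall ratios: (24000−4000)/24000 = 0.8333; (24000−5000)/24000 = 0.7917; (24000−8000)/24000 = 0.6667; (24000−11000)/24000 = 0.5417; (24000−12000)/24000 = 0.5000; (24000−13000)/24000 = 0.4583; (24000−14000)/24000 = 0.4167; (24000−15000)/24000 = 0.3750.
Squared: 0.6944; 0.6267; 0.4444; 0.2934; 0.2500; 0.2101; 0.1736; 0.1406.
Sum = 2.833333; P₂ = 2.833333 / 11 = 0.258.

0.258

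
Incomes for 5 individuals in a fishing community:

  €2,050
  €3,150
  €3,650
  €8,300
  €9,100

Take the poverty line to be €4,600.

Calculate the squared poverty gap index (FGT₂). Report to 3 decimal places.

Poor units: €2,050, €3,150, €3,650 (q = 3 of N = 5).
Shortfall ratios: (4600−2050)/4600 = 0.5543; (4600−3150)/4600 = 0.3152; (4600−3650)/4600 = 0.2065.
Squared: 0.3073; 0.0994; 0.0427.
Sum = 0.449315; P₂ = 0.449315 / 5 = 0.090.

0.090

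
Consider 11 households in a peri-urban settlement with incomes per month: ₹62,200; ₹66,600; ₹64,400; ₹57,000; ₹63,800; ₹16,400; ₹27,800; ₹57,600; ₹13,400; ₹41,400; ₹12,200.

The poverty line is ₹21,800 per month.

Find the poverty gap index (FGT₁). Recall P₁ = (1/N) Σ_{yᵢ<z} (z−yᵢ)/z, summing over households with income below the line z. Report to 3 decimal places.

Below the line: ₹12,200, ₹13,400, ₹16,400 (q = 3 of N = 11).
Relative gaps: (21800−12200)/21800 = 0.4404; (21800−13400)/21800 = 0.3853; (21800−16400)/21800 = 0.2477.
Σ = 1.073394. Dividing by the full population N = 11 gives P₁ = 0.098.

0.098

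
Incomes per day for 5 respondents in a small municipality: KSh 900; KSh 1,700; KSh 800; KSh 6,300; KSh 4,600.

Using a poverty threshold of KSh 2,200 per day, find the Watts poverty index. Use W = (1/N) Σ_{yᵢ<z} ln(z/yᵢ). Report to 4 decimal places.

0.4326

Below the line: KSh 800, KSh 900, KSh 1,700 (q = 3 of N = 5).
Log gaps: ln(2200/800) = 1.0116; ln(2200/900) = 0.8938; ln(2200/1700) = 0.2578.
W = 2.163248 / 5 = 0.4326.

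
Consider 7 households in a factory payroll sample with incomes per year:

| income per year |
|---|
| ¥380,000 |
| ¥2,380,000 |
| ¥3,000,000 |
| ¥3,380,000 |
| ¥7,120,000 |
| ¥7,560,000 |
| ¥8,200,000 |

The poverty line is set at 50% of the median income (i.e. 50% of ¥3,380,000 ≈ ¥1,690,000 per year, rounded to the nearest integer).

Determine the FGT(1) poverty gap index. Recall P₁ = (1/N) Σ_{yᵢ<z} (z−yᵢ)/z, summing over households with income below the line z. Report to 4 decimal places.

0.1107

Below z: ¥380,000 (q = 1 of N = 7).
Shortfall ratios: (1690000−380000)/1690000 = 0.7751.
Sum of shortfalls = 0.775148; P₁ averages over all N: 0.775148 / 7 = 0.1107.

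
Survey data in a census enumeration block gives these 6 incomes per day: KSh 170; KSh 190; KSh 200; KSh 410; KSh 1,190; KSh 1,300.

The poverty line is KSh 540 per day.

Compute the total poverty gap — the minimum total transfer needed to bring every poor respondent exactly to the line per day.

Below the line: KSh 170, KSh 190, KSh 200, KSh 410 (q = 4 of N = 6).
Individual gaps: 540−170 = 370; 540−190 = 350; 540−200 = 340; 540−410 = 130.
Aggregate gap = KSh 1,190.

KSh 1,190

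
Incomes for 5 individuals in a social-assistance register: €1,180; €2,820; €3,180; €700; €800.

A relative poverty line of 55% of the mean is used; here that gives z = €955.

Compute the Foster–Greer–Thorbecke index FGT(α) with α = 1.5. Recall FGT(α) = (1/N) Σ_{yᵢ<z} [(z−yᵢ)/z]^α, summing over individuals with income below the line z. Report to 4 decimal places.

0.0407

Incomes under z: €700, €800 (q = 2 of N = 5).
Gap ratios (z−y)/z: (955−700)/955 = 0.2670; (955−800)/955 = 0.1623.
Raised to α = 1.5: 0.13798; 0.06539.
Sum = 0.203364; FGT(1.5) = 0.203364 / 5 = 0.0407.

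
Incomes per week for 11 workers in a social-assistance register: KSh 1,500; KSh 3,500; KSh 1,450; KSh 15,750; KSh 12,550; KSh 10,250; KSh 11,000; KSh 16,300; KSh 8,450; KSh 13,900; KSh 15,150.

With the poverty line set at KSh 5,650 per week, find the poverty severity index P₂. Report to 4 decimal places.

0.1124

Poor units: KSh 1,450, KSh 1,500, KSh 3,500 (q = 3 of N = 11).
Gap ratios (z−y)/z: (5650−1450)/5650 = 0.7434; (5650−1500)/5650 = 0.7345; (5650−3500)/5650 = 0.3805.
Squared: 0.5526; 0.5395; 0.1448.
Sum = 1.236902; P₂ = 1.236902 / 11 = 0.1124.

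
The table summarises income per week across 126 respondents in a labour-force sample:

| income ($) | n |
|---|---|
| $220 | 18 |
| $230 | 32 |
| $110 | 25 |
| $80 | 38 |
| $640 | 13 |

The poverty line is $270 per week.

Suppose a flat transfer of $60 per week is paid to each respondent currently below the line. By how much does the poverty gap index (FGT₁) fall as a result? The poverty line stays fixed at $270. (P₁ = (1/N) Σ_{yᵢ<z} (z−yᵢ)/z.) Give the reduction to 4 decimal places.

0.1752

Before: below the line — 38×$80, 25×$110, 18×$220, 32×$230; poverty gap index (FGT₁) = 0.393886.
After the $60 transfer: below the line — 38×$140, 25×$170; poverty gap index (FGT₁) = 0.218695.
Reduction = 0.393886 − 0.218695 = 0.1752.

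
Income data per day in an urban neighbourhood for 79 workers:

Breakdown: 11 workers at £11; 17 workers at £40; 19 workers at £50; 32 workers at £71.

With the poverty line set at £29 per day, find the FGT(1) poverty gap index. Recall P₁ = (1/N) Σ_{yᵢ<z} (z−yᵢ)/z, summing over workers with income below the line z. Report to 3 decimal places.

0.086

Incomes under z: 11×£11 (q = 11 of N = 79).
Relative gaps: (29−11)/29 = 0.6207 (×11).
Sum of shortfalls = 6.827586; P₁ averages over all N: 6.827586 / 79 = 0.086.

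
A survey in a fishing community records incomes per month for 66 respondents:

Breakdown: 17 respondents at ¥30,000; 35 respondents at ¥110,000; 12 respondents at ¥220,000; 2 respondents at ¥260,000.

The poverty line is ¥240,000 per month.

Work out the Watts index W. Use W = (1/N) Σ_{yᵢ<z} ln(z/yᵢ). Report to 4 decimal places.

0.9652

Below the line: 17×¥30,000, 35×¥110,000, 12×¥220,000 (q = 64 of N = 66).
ln(z/y) terms: ln(240000/30000) = 2.0794 (×17); ln(240000/110000) = 0.7802 (×35); ln(240000/220000) = 0.0870 (×12).
W = 63.700192 / 66 = 0.9652.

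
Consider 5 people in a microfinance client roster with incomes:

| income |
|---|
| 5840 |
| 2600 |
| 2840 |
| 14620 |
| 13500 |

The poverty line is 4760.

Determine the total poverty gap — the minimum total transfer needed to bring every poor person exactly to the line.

4080

Below the line: 2600, 2840 (q = 2 of N = 5).
Individual gaps: 4760−2600 = 2160; 4760−2840 = 1920.
Aggregate gap = 4080.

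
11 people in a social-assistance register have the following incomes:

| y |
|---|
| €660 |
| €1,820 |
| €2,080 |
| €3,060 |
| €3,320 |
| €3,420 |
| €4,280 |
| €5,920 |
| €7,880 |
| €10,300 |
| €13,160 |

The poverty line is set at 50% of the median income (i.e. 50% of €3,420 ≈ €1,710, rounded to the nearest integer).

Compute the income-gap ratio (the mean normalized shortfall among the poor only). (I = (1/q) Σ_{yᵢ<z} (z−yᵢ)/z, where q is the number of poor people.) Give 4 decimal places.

0.6140

Below z: €660 (q = 1 of N = 11).
Shortfall ratios (z−y)/z: 0.6140; sum = 0.614035.
The income-gap ratio divides by q (the poor only): 0.614035 / 1 = 0.6140.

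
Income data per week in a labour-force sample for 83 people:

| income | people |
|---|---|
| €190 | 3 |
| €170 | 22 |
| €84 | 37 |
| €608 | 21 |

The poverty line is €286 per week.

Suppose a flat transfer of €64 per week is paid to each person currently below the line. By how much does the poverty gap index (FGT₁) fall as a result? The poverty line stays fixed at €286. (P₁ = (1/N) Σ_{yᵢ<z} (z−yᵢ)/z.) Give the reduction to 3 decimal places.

Before: below the line — 37×€84, 22×€170, 3×€190; poverty gap index (FGT₁) = 0.43449.
After the €64 transfer: below the line — 37×€148, 22×€234, 3×€254; poverty gap index (FGT₁) = 0.26734.
Reduction = 0.43449 − 0.26734 = 0.167.

0.167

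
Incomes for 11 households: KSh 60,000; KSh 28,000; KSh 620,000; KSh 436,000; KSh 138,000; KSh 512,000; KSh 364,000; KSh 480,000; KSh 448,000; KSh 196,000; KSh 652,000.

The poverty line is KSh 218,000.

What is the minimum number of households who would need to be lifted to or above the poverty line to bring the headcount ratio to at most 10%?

3

4 of the 11 households are poor, so H = 4/11 = 0.364.
A headcount ratio of at most 10% allows at most ⌊0.10 × 11⌋ = 1 poor households.
So at least 4 − 1 = 3 must be lifted.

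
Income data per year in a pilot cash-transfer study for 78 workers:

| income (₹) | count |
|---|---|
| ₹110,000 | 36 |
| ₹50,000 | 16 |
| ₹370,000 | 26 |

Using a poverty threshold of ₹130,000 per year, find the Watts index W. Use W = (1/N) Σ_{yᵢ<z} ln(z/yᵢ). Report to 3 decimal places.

Below the line: 16×₹50,000, 36×₹110,000 (q = 52 of N = 78).
Log shortfalls: ln(130000/50000) = 0.9555 (×16); ln(130000/110000) = 0.1671 (×36).
W = 21.302130 / 78 = 0.273.

0.273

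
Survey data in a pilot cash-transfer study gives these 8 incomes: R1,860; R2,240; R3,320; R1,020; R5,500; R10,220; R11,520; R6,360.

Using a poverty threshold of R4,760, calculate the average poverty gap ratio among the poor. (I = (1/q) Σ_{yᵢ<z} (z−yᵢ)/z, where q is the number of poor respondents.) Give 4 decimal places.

Below the line: R1,020, R1,860, R2,240, R3,320 (q = 4 of N = 8).
Relative gaps: 0.7857, 0.6092, 0.5294, 0.3025; sum = 2.226891.
I averages over the q = 4 poor units only: 2.226891 / 4 = 0.5567.

0.5567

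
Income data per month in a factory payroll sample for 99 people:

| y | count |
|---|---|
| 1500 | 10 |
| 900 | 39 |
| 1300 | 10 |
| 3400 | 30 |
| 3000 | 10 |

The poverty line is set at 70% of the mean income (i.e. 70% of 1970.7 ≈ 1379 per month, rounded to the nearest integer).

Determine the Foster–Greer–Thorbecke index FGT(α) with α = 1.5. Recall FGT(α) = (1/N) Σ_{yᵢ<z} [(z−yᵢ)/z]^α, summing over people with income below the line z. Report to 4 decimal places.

0.0820

Incomes under z: 39×900, 10×1300 (q = 49 of N = 99).
Shortfall ratios: (1379−900)/1379 = 0.3474 (×39); (1379−1300)/1379 = 0.0573 (×10).
Raised to α = 1.5: 0.20472 (×39); 0.01371 (×10).
Sum = 8.121135; FGT(1.5) = 8.121135 / 99 = 0.0820.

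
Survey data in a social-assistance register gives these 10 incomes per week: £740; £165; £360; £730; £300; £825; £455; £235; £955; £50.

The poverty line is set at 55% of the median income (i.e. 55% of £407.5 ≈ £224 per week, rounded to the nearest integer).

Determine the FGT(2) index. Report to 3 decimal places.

0.067

Poor units: £50, £165 (q = 2 of N = 10).
Shortfall ratios: (224−50)/224 = 0.7768; (224−165)/224 = 0.2634.
Squared: 0.6034; 0.0694.
Sum = 0.672772; P₂ = 0.672772 / 10 = 0.067.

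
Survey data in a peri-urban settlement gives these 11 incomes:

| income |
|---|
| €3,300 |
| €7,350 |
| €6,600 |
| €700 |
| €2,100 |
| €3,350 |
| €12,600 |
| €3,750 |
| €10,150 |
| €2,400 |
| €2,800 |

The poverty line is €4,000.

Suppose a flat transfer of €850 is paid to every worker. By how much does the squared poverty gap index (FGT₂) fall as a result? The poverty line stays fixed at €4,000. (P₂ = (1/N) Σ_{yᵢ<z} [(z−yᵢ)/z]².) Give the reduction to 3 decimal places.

Before: below the line — €700, €2,100, €2,400, €2,800, €3,300, €3,350, €3,750; squared poverty gap index (FGT₂) = 0.11065.
After the €850 transfer: below the line — €1,550, €2,950, €3,250, €3,650; squared poverty gap index (FGT₂) = 0.04426.
Reduction = 0.11065 − 0.04426 = 0.066.

0.066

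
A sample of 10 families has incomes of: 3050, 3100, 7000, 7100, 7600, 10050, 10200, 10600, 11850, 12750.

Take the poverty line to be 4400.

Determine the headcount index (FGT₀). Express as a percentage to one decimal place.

2 of the 10 families have income below 4400.
H = 2/10 = 20.0%.

20.0%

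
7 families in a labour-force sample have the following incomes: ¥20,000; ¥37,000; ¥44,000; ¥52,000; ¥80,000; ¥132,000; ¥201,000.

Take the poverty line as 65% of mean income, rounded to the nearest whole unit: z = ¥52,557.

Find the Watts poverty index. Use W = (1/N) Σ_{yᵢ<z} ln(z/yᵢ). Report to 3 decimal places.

0.215

Below the line: ¥20,000, ¥37,000, ¥44,000, ¥52,000 (q = 4 of N = 7).
Log shortfalls: ln(52557/20000) = 0.9662; ln(52557/37000) = 0.3510; ln(52557/44000) = 0.1777; ln(52557/52000) = 0.0107.
W = 1.505510 / 7 = 0.215.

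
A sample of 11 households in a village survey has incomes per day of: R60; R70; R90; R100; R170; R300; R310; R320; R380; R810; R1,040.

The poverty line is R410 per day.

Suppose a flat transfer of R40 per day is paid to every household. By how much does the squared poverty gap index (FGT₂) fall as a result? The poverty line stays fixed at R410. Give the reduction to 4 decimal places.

0.0740

Before: below the line — R60, R70, R90, R100, R170, R300, R310, R320, R380; squared poverty gap index (FGT₂) = 0.284084.
After the R40 transfer: below the line — R100, R110, R130, R140, R210, R340, R350, R360; squared poverty gap index (FGT₂) = 0.210048.
Reduction = 0.284084 − 0.210048 = 0.0740.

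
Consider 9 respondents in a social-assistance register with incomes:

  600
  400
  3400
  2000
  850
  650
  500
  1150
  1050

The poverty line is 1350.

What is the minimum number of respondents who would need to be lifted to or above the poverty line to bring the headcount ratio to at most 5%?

7 of the 9 respondents are poor, so H = 7/9 = 0.778.
A headcount ratio of at most 5% allows at most ⌊0.05 × 9⌋ = 0 poor respondents.
So at least 7 − 0 = 7 must be lifted.

7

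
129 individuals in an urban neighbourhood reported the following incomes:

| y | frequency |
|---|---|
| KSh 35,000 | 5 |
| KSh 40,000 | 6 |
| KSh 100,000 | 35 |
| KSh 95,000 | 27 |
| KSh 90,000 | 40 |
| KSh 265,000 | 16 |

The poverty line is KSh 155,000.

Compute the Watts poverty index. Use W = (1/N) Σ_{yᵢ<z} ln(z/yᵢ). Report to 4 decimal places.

0.5106

Poor units: 5×KSh 35,000, 6×KSh 40,000, 40×KSh 90,000, 27×KSh 95,000, 35×KSh 100,000 (q = 113 of N = 129).
Log gaps: ln(155000/35000) = 1.4881 (×5); ln(155000/40000) = 1.3545 (×6); ln(155000/90000) = 0.5436 (×40); ln(155000/95000) = 0.4895 (×27); ln(155000/100000) = 0.4383 (×35).
W = 65.869002 / 129 = 0.5106.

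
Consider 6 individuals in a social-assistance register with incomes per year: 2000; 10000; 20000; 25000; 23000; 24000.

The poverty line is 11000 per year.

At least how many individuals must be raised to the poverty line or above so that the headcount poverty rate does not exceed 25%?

2 of the 6 individuals are poor, so H = 2/6 = 0.333.
A headcount ratio of at most 25% allows at most ⌊0.25 × 6⌋ = 1 poor individuals.
So at least 2 − 1 = 1 must be lifted.

1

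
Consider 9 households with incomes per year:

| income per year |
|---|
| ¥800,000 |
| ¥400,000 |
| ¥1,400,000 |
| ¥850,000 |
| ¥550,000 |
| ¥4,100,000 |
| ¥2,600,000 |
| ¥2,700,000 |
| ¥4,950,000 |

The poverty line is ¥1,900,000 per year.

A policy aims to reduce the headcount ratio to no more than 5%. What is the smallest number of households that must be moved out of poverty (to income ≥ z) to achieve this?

5

Currently q = 5 of N = 9 are below the line (H = 0.556).
A headcount ratio of at most 5% allows at most ⌊0.05 × 9⌋ = 0 poor households.
So at least 5 − 0 = 5 must be lifted.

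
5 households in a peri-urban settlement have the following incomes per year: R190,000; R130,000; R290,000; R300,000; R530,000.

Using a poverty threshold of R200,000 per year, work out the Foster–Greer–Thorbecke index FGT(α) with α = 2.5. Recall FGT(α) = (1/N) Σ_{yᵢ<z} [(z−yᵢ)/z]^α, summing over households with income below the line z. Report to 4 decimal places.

Poor units: R130,000, R190,000 (q = 2 of N = 5).
Normalized shortfalls: (200000−130000)/200000 = 0.3500; (200000−190000)/200000 = 0.0500.
Raised to α = 2.5: 0.07247; 0.00056.
Sum = 0.073031; FGT(2.5) = 0.073031 / 5 = 0.0146.

0.0146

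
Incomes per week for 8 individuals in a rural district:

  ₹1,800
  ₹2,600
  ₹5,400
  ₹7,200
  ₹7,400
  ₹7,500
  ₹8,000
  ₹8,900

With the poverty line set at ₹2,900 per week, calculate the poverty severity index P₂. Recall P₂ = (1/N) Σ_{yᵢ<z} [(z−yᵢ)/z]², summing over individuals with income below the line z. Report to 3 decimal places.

0.019

Below z: ₹1,800, ₹2,600 (q = 2 of N = 8).
Gap ratios (z−y)/z: (2900−1800)/2900 = 0.3793; (2900−2600)/2900 = 0.1034.
Squared: 0.1439; 0.0107.
Sum = 0.154578; P₂ = 0.154578 / 8 = 0.019.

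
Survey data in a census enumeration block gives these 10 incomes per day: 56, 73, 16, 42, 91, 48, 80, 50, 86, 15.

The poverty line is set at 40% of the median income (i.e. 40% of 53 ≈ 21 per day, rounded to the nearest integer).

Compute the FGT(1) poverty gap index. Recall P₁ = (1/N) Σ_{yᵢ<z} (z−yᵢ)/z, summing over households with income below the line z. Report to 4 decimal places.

0.0524

Below the line: 15, 16 (q = 2 of N = 10).
Relative gaps: (21−15)/21 = 0.2857; (21−16)/21 = 0.2381.
Σ = 0.523810. Dividing by the full population N = 10 gives P₁ = 0.0524.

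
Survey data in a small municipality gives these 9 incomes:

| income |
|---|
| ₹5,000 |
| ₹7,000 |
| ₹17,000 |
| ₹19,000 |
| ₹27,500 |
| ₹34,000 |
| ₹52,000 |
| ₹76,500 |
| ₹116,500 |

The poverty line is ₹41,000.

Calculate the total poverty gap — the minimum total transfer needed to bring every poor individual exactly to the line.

₹136,500

Poor units: ₹5,000, ₹7,000, ₹17,000, ₹19,000, ₹27,500, ₹34,000 (q = 6 of N = 9).
Individual gaps: 41000−5000 = 36000; 41000−7000 = 34000; 41000−17000 = 24000; 41000−19000 = 22000; 41000−27500 = 13500; 41000−34000 = 7000.
Aggregate gap = ₹136,500.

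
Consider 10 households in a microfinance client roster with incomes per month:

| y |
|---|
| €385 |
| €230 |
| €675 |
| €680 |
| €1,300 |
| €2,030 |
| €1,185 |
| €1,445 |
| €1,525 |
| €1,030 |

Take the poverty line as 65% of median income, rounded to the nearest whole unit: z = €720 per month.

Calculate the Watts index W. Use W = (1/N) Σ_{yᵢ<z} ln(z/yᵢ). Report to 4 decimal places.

Below z: €230, €385, €675, €680 (q = 4 of N = 10).
ln(z/y) terms: ln(720/230) = 1.1412; ln(720/385) = 0.6260; ln(720/675) = 0.0645; ln(720/680) = 0.0572.
W = 1.888877 / 10 = 0.1889.

0.1889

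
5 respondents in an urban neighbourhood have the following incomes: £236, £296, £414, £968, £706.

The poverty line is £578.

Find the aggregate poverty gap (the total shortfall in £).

£788

Below the line: £236, £296, £414 (q = 3 of N = 5).
Individual gaps: 578−236 = 342; 578−296 = 282; 578−414 = 164.
Aggregate gap = £788.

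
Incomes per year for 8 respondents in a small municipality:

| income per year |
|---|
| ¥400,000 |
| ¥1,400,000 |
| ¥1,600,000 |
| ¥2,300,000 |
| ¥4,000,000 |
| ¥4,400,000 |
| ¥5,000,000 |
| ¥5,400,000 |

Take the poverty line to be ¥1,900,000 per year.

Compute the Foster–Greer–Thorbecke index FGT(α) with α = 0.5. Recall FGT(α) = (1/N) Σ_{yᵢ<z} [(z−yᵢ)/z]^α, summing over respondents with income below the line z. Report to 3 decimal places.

Incomes under z: ¥400,000, ¥1,400,000, ¥1,600,000 (q = 3 of N = 8).
Gap ratios (z−y)/z: (1900000−400000)/1900000 = 0.7895; (1900000−1400000)/1900000 = 0.2632; (1900000−1600000)/1900000 = 0.1579.
Raised to α = 0.5: 0.88852; 0.51299; 0.39736.
Sum = 1.798872; FGT(0.5) = 1.798872 / 8 = 0.225.

0.225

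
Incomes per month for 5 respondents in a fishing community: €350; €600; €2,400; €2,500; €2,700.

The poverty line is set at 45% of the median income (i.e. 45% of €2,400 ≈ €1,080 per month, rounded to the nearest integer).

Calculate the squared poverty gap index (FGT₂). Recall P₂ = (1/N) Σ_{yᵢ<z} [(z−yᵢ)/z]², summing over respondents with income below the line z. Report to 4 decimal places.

Below the line: €350, €600 (q = 2 of N = 5).
Relative gaps: (1080−350)/1080 = 0.6759; (1080−600)/1080 = 0.4444.
Squared: 0.4569; 0.1975.
Sum = 0.654407; P₂ = 0.654407 / 5 = 0.1309.

0.1309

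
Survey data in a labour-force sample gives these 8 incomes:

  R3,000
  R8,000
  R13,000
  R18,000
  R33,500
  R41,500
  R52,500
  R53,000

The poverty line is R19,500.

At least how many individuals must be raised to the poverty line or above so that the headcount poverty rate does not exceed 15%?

3

4 of the 8 individuals are poor, so H = 4/8 = 0.500.
A headcount ratio of at most 15% allows at most ⌊0.15 × 8⌋ = 1 poor individuals.
So at least 4 − 1 = 3 must be lifted.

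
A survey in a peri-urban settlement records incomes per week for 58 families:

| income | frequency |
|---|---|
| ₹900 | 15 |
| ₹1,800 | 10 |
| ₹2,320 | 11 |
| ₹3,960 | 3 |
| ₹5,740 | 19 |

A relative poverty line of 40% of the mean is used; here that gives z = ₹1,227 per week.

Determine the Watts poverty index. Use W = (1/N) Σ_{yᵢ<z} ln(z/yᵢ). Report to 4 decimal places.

0.0802

Incomes under z: 15×₹900 (q = 15 of N = 58).
Log shortfalls: ln(1227/900) = 0.3099 (×15).
W = 4.648990 / 58 = 0.0802.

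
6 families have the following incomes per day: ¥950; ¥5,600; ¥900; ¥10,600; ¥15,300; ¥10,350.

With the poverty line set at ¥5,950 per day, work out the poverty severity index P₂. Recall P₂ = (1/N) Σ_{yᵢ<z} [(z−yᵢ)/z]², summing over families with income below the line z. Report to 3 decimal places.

0.238

Below the line: ¥900, ¥950, ¥5,600 (q = 3 of N = 6).
Shortfall ratios: (5950−900)/5950 = 0.8487; (5950−950)/5950 = 0.8403; (5950−5600)/5950 = 0.0588.
Squared: 0.7204; 0.7062; 0.0035.
Sum = 1.429984; P₂ = 1.429984 / 6 = 0.238.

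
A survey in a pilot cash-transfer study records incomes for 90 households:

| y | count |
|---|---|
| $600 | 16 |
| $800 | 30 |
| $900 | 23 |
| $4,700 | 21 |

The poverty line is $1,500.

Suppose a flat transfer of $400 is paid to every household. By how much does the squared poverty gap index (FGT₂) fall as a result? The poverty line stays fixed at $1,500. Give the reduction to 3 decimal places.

0.140

Before: below the line — 16×$600, 30×$800, 23×$900; squared poverty gap index (FGT₂) = 0.17748.
After the $400 transfer: below the line — 16×$1,000, 30×$1,200, 23×$1,300; squared poverty gap index (FGT₂) = 0.03763.
Reduction = 0.17748 − 0.03763 = 0.140.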